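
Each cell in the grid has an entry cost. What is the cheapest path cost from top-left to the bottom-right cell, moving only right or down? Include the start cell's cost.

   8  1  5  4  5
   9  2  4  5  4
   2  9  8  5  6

Path r0c0 → r0c1 → r1c1 → r1c2 → r1c3 → r1c4 → r2c4: 8 + 1 + 2 + 4 + 5 + 4 + 6 = 30.
For comparison, the top-then-right route costs 33.

30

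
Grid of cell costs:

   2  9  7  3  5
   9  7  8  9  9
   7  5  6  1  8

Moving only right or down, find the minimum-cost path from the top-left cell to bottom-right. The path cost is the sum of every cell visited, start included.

Path (0,0)→(0,1)→(1,1)→(2,1)→(2,2)→(2,3)→(2,4): 2 + 9 + 7 + 5 + 6 + 1 + 8 = 38.
(Top row then right column would cost 43.)

38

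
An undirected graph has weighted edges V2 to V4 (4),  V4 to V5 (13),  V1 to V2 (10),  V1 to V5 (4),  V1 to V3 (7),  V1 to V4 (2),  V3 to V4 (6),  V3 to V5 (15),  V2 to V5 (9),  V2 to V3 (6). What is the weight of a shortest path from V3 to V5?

11

Some routes from V3 to V5:
V3 → V1 → V5: 7 + 4 = 11
V3 → V5: 15
V3 → V4 → V1 → V5: 6 + 2 + 4 = 12
The minimum is 11.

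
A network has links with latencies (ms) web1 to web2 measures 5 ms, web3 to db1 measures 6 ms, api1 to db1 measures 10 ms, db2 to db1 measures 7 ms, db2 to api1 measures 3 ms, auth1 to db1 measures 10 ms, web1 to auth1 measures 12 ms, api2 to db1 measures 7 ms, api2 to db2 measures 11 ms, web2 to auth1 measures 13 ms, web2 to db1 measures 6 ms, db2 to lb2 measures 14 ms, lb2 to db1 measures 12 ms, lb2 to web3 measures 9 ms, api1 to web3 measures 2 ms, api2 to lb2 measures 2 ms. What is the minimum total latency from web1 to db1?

11

Checking several routes:
web1 -> auth1 -> db1: 12 + 10 = 22
web1 -> web2 -> auth1 -> db1: 5 + 13 + 10 = 28
web1 -> web2 -> db1: 5 + 6 = 11
Best route has total 11 ms.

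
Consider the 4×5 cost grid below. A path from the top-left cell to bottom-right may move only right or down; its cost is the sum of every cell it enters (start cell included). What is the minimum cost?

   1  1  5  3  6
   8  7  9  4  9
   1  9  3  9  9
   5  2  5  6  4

32

Path [0,0] → [1,0] → [2,0] → [3,0] → [3,1] → [3,2] → [3,3] → [3,4]: 1 + 8 + 1 + 5 + 2 + 5 + 6 + 4 = 32.
For comparison, the top-then-right route costs 38.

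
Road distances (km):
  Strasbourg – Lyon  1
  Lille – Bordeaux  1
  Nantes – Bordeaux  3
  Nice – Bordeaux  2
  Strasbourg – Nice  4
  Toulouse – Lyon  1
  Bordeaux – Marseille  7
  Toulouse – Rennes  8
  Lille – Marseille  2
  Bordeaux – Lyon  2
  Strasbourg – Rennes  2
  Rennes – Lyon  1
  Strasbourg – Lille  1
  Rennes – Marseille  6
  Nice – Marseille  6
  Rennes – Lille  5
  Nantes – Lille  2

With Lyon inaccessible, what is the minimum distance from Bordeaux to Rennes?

Comparing a few candidate routes:
Bordeaux→Nantes→Lille→Strasbourg→Rennes: 3 + 2 + 1 + 2 = 8
Bordeaux→Lille→Rennes: 1 + 5 = 6
Bordeaux→Lille→Strasbourg→Rennes: 1 + 1 + 2 = 4
The minimum is 4 km.

4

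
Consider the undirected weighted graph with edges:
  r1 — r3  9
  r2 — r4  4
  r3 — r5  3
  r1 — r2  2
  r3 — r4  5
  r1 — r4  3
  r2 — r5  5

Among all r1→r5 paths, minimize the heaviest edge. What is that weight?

Checking several routes:
r1 - r4 - r3 - r5: max(3, 5, 3) = 5
r1 - r2 - r5: max(2, 5) = 5
r1 - r2 - r4 - r3 - r5: max(2, 4, 5, 3) = 5
Best route has worst link 5.

5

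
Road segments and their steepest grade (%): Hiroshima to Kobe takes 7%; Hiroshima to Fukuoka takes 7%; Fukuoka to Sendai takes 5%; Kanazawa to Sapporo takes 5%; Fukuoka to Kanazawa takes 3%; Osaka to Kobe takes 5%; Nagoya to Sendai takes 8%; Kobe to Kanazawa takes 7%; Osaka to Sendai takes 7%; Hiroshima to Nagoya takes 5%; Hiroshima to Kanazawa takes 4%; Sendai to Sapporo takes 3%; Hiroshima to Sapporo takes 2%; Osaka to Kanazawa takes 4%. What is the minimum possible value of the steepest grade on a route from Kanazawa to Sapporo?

Checking several routes:
Kanazawa - Kobe - Hiroshima - Sapporo: max(7, 7, 2) = 7
Kanazawa - Kobe - Hiroshima - Fukuoka - Sendai - Sapporo: max(7, 7, 7, 5, 3) = 7
Kanazawa - Sapporo: max(5) = 5
Kanazawa - Hiroshima - Sapporo: max(4, 2) = 4
Kanazawa - Fukuoka - Sendai - Sapporo: max(3, 5, 3) = 5
The minimum achievable maximum is 4%.

4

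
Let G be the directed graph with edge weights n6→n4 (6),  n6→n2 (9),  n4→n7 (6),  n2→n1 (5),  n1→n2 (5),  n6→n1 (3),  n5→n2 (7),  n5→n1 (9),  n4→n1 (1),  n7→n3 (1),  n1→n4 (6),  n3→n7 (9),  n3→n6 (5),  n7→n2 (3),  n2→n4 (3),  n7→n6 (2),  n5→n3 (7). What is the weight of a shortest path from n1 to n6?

Paths from n1 to n6:
n1 -> n2 -> n4 -> n7 -> n3 -> n6: 5 + 3 + 6 + 1 + 5 = 20
n1 -> n2 -> n4 -> n7 -> n6: 5 + 3 + 6 + 2 = 16
n1 -> n4 -> n7 -> n6: 6 + 6 + 2 = 14
n1 -> n4 -> n7 -> n3 -> n6: 6 + 6 + 1 + 5 = 18
Best route has total 14.

14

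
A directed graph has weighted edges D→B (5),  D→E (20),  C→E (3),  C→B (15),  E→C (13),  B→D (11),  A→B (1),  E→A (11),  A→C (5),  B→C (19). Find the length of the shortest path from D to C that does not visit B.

33

Candidate routes:
D -> E -> C: 20 + 13 = 33
D -> E -> A -> C: 20 + 11 + 5 = 36
The minimum is 33.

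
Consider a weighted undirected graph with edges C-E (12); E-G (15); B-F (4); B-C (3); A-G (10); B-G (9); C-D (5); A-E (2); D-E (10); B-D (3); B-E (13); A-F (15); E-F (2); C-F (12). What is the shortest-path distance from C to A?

A few of the C→A routes:
C→B→F→E→A: 3 + 4 + 2 + 2 = 11
C→F→E→A: 12 + 2 + 2 = 16
C→D→B→F→E→A: 5 + 3 + 4 + 2 + 2 = 16
C→E→A: 12 + 2 = 14
Best route has total 11.

11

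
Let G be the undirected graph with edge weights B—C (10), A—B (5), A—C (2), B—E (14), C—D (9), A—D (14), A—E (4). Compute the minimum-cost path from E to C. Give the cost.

Comparing a few candidate routes:
E→A→B→C: 4 + 5 + 10 = 19
E→B→C: 14 + 10 = 24
E→A→D→C: 4 + 14 + 9 = 27
E→A→C: 4 + 2 = 6
E→B→A→C: 14 + 5 + 2 = 21
The minimum is 6.

6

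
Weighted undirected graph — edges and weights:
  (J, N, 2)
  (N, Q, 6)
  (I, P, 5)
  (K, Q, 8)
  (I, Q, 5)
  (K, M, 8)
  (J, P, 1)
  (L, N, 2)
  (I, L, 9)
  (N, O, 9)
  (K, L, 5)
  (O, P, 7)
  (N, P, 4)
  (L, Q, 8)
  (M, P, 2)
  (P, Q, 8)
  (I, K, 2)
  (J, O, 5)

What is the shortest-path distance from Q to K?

Comparing a few candidate routes:
Q → I → K: 5 + 2 = 7
Q → K: 8
Q → L → K: 8 + 5 = 13
Q → N → L → K: 6 + 2 + 5 = 13
Best route has total 7.

7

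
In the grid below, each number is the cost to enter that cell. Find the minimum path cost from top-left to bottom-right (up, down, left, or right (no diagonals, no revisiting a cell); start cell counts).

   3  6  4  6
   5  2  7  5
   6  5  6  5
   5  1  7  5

Best path: r0c0 -> r1c0 -> r1c1 -> r2c1 -> r3c1 -> r3c2 -> r3c3
Cost: 3 + 5 + 2 + 5 + 1 + 7 + 5 = 28

28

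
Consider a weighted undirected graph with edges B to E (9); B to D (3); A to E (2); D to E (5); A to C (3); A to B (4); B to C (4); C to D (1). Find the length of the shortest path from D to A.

Some routes from D to A:
D→C→A: 1 + 3 = 4
D→B→C→A: 3 + 4 + 3 = 10
D→C→B→A: 1 + 4 + 4 = 9
D→B→E→A: 3 + 9 + 2 = 14
D→B→A: 3 + 4 = 7
D→E→A: 5 + 2 = 7
Shortest: 4.

4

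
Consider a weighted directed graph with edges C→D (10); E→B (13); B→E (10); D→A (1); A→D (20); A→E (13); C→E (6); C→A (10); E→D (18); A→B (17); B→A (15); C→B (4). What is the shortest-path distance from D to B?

Routes from D to B:
D→A→B: 1 + 17 = 18
D→A→E→B: 1 + 13 + 13 = 27
Best route has total 18.

18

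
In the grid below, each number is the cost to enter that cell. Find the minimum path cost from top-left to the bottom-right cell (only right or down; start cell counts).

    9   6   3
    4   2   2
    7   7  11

28

Cheapest: r0c0 → r1c0 → r1c1 → r1c2 → r2c2
  9 + 4 + 2 + 2 + 11 = 28
For comparison, the top-then-right route costs 31.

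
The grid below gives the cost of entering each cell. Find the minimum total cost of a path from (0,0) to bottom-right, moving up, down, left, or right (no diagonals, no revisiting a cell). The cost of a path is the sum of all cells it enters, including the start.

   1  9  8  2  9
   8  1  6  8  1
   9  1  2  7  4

Path (0,0) -> (1,0) -> (1,1) -> (2,1) -> (2,2) -> (2,3) -> (2,4): 1 + 8 + 1 + 1 + 2 + 7 + 4 = 24.

24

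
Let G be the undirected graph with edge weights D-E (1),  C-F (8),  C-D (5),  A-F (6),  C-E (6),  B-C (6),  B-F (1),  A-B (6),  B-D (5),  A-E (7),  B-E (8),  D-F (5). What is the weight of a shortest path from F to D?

Some routes from F to D:
F -> B -> E -> D: 1 + 8 + 1 = 10
F -> B -> D: 1 + 5 = 6
F -> D: 5
F -> B -> C -> D: 1 + 6 + 5 = 12
Shortest: 5.

5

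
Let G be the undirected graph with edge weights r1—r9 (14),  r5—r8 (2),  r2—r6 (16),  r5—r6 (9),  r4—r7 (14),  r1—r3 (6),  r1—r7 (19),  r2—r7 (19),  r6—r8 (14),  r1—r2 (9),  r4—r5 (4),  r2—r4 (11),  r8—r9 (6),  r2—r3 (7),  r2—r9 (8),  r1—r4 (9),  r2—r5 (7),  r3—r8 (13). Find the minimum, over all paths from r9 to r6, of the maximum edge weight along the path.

Comparing a few candidate routes:
r9 - r2 - r1 - r3 - r8 - r5 - r6: max(8, 9, 6, 13, 2, 9) = 13
r9 - r2 - r3 - r1 - r4 - r5 - r6: max(8, 7, 6, 9, 4, 9) = 9
r9 - r8 - r5 - r6: max(6, 2, 9) = 9
r9 - r2 - r5 - r6: max(8, 7, 9) = 9
r9 - r2 - r1 - r4 - r5 - r6: max(8, 9, 9, 4, 9) = 9
r9 - r2 - r4 - r5 - r6: max(8, 11, 4, 9) = 11
Best route has worst link 9.

9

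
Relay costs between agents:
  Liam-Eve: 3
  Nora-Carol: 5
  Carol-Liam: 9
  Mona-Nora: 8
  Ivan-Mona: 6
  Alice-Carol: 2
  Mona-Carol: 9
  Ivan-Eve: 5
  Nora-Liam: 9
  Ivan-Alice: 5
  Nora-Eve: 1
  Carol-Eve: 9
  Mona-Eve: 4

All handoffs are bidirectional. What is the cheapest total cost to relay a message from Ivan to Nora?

6

Checking several routes:
Ivan -> Mona -> Eve -> Nora: 6 + 4 + 1 = 11
Ivan -> Alice -> Carol -> Nora: 5 + 2 + 5 = 12
Ivan -> Mona -> Nora: 6 + 8 = 14
Ivan -> Eve -> Nora: 5 + 1 = 6
Shortest: 6.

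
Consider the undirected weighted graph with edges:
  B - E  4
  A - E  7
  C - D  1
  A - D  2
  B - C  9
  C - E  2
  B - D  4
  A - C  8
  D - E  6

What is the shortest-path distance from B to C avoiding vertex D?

Candidate routes:
B -> E -> A -> C: 4 + 7 + 8 = 19
B -> C: 9
B -> E -> C: 4 + 2 = 6
The minimum is 6.

6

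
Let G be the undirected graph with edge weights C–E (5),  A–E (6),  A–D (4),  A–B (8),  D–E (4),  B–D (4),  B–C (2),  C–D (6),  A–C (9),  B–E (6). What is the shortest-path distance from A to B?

8

Checking several routes:
A → C → B: 9 + 2 = 11
A → E → B: 6 + 6 = 12
A → D → C → B: 4 + 6 + 2 = 12
A → D → B: 4 + 4 = 8
A → B: 8
The minimum is 8.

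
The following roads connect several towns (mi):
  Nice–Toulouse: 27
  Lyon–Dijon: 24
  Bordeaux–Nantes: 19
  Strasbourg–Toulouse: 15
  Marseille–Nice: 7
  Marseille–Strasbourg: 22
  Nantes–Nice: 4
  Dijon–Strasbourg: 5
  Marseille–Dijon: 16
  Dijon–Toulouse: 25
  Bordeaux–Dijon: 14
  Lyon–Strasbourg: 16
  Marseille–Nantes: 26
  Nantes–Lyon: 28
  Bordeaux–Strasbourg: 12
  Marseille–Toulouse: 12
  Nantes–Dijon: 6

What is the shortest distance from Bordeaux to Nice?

23

Comparing a few candidate routes:
Bordeaux - Dijon - Marseille - Nice: 14 + 16 + 7 = 37
Bordeaux - Strasbourg - Dijon - Nantes - Nice: 12 + 5 + 6 + 4 = 27
Bordeaux - Dijon - Nantes - Nice: 14 + 6 + 4 = 24
Bordeaux - Nantes - Nice: 19 + 4 = 23
Bordeaux - Strasbourg - Dijon - Marseille - Nice: 12 + 5 + 16 + 7 = 40
The minimum is 23 mi.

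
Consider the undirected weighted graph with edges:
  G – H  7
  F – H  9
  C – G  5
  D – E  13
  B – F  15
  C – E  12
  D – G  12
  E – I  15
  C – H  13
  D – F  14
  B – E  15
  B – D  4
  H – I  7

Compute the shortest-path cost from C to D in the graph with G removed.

25

Checking several routes:
C - E - D: 12 + 13 = 25
C - H - F - B - D: 13 + 9 + 15 + 4 = 41
C - H - I - E - D: 13 + 7 + 15 + 13 = 48
C - H - F - D: 13 + 9 + 14 = 36
C - H - I - E - B - D: 13 + 7 + 15 + 15 + 4 = 54
C - E - B - D: 12 + 15 + 4 = 31
The minimum is 25.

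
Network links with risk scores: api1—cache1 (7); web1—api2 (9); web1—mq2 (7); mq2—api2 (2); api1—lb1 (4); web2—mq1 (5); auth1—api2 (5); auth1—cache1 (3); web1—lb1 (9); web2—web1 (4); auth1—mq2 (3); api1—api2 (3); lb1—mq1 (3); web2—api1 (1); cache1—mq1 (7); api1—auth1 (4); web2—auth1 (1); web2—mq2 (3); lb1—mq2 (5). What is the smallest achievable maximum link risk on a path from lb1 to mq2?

A few of the lb1→mq2 routes:
lb1→api1→web2→auth1→api2→mq2: max(4, 1, 1, 5, 2) = 5
lb1→api1→auth1→mq2: max(4, 4, 3) = 4
lb1→api1→web2→mq2: max(4, 1, 3) = 4
lb1→api1→web2→auth1→mq2: max(4, 1, 1, 3) = 4
lb1→api1→auth1→web2→mq2: max(4, 4, 1, 3) = 4
lb1→api1→api2→mq2: max(4, 3, 2) = 4
Best route has worst link 4.

4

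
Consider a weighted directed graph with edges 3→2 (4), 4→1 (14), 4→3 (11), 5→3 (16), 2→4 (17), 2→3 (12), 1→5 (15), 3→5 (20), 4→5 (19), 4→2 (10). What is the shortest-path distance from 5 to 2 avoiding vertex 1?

Paths from 5 to 2 avoiding 1:
5 → 3 → 2: 16 + 4 = 20
Shortest: 20.

20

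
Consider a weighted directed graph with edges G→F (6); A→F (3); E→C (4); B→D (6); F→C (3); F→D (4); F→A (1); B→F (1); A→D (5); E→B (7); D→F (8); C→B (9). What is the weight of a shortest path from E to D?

12

A few of the E→D routes:
E-B-F-A-D: 7 + 1 + 1 + 5 = 14
E-C-B-F-D: 4 + 9 + 1 + 4 = 18
E-B-D: 7 + 6 = 13
E-B-F-D: 7 + 1 + 4 = 12
E-C-B-D: 4 + 9 + 6 = 19
Shortest: 12.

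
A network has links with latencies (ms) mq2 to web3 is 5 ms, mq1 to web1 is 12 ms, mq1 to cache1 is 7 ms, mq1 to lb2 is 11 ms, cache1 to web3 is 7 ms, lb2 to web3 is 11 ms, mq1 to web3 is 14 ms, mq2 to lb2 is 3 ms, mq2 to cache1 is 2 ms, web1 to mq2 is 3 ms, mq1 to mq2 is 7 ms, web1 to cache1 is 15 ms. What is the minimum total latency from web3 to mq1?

Checking several routes:
web3-mq2-cache1-mq1: 5 + 2 + 7 = 14
web3-cache1-mq1: 7 + 7 = 14
web3-mq2-mq1: 5 + 7 = 12
web3-mq1: 14
Shortest: 12 ms.

12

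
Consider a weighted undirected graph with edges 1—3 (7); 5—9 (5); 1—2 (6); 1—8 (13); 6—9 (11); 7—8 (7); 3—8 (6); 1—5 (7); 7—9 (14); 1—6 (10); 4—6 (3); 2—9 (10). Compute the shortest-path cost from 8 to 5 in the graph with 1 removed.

26

Paths from 8 to 5 avoiding 1:
8→7→9→5: 7 + 14 + 5 = 26
Shortest: 26.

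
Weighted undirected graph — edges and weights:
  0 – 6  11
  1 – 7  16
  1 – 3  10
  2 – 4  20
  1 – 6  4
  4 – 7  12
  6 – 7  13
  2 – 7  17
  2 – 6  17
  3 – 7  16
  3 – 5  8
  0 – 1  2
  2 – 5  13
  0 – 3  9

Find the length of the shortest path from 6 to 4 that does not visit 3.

Comparing a few candidate routes:
6 → 1 → 7 → 4: 4 + 16 + 12 = 32
6 → 0 → 1 → 7 → 4: 11 + 2 + 16 + 12 = 41
6 → 2 → 4: 17 + 20 = 37
6 → 7 → 4: 13 + 12 = 25
6 → 2 → 7 → 4: 17 + 17 + 12 = 46
6 → 7 → 2 → 4: 13 + 17 + 20 = 50
Best route has total 25.

25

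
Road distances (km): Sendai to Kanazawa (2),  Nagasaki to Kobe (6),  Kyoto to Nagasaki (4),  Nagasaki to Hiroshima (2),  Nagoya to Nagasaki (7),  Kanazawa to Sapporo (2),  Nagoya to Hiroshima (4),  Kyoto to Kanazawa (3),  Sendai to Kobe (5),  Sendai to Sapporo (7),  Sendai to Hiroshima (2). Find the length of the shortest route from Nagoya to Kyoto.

10

A few of the Nagoya→Kyoto routes:
Nagoya - Hiroshima - Nagasaki - Kyoto: 4 + 2 + 4 = 10
Nagoya - Nagasaki - Kyoto: 7 + 4 = 11
Nagoya - Hiroshima - Sendai - Kanazawa - Kyoto: 4 + 2 + 2 + 3 = 11
The minimum is 10 km.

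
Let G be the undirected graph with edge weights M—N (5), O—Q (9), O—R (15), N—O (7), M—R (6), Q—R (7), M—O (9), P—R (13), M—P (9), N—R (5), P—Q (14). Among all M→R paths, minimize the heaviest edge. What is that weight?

Some routes from M to R:
M-O-Q-R: max(9, 9, 7) = 9
M-O-N-R: max(9, 7, 5) = 9
M-N-R: max(5, 5) = 5
M-R: max(6) = 6
M-N-O-Q-R: max(5, 7, 9, 7) = 9
M-P-R: max(9, 13) = 13
Smallest bottleneck: 5.

5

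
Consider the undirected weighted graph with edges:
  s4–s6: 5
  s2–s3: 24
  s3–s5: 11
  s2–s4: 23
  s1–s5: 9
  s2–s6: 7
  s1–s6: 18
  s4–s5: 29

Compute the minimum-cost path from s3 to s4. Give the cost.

Some routes from s3 to s4:
s3 -> s5 -> s1 -> s6 -> s4: 11 + 9 + 18 + 5 = 43
s3 -> s5 -> s4: 11 + 29 = 40
s3 -> s2 -> s6 -> s4: 24 + 7 + 5 = 36
The minimum is 36.

36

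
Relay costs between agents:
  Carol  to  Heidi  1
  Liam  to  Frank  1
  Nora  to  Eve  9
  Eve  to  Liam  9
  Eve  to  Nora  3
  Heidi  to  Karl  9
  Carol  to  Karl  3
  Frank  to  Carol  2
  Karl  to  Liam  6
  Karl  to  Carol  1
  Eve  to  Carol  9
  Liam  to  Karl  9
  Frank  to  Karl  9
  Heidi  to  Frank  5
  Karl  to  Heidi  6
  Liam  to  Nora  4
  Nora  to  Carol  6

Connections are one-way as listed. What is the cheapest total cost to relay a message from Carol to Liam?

9

Candidate routes:
Carol - Karl - Liam: 3 + 6 = 9
Carol - Heidi - Frank - Karl - Liam: 1 + 5 + 9 + 6 = 21
Carol - Heidi - Karl - Liam: 1 + 9 + 6 = 16
The minimum is 9.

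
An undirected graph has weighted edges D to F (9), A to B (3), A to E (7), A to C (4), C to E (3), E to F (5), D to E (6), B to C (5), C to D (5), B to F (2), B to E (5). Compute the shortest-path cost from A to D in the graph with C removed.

Some routes from A to D avoiding C:
A-B-F-D: 3 + 2 + 9 = 14
A-E-D: 7 + 6 = 13
A-B-E-D: 3 + 5 + 6 = 14
A-B-F-E-D: 3 + 2 + 5 + 6 = 16
Best route has total 13.

13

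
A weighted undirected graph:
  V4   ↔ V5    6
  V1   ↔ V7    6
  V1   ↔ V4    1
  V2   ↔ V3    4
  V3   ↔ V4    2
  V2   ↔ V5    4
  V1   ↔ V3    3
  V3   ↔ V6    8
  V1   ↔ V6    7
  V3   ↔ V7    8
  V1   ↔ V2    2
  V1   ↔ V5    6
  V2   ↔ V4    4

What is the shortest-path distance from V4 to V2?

Comparing a few candidate routes:
V4-V3-V2: 2 + 4 = 6
V4-V3-V1-V2: 2 + 3 + 2 = 7
V4-V1-V2: 1 + 2 = 3
V4-V2: 4
V4-V1-V3-V2: 1 + 3 + 4 = 8
The minimum is 3.

3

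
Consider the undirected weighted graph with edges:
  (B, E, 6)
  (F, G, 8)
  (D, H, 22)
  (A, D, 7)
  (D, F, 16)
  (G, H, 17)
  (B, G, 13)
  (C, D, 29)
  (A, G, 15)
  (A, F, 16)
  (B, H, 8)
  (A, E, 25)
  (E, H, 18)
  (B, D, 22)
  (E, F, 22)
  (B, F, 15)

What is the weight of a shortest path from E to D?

28

A few of the E→D routes:
E -> B -> D: 6 + 22 = 28
E -> B -> H -> D: 6 + 8 + 22 = 36
E -> A -> D: 25 + 7 = 32
Shortest: 28.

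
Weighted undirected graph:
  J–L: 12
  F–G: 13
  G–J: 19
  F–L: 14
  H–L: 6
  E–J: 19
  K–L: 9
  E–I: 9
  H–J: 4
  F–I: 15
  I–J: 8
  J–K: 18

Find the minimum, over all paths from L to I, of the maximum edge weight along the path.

8

Checking several routes:
L-J-G-F-I: max(12, 19, 13, 15) = 19
L-J-I: max(12, 8) = 12
L-K-J-I: max(9, 18, 8) = 18
L-H-J-I: max(6, 4, 8) = 8
L-F-I: max(14, 15) = 15
Best route has worst link 8.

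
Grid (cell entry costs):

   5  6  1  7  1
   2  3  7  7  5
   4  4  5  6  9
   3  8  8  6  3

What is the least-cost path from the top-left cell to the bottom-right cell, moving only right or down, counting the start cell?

34

Best path: r0c0 r1c0 r1c1 r2c1 r2c2 r2c3 r3c3 r3c4
Cost: 5 + 2 + 3 + 4 + 5 + 6 + 6 + 3 = 34
For comparison, the top-then-right route costs 37.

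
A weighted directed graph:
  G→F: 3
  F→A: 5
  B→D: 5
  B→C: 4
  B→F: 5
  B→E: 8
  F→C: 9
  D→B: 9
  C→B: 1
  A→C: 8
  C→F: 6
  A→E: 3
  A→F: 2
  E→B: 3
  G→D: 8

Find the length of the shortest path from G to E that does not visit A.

21

Paths from G to E avoiding A:
G-D-B-E: 8 + 9 + 8 = 25
G-F-C-B-E: 3 + 9 + 1 + 8 = 21
Best route has total 21.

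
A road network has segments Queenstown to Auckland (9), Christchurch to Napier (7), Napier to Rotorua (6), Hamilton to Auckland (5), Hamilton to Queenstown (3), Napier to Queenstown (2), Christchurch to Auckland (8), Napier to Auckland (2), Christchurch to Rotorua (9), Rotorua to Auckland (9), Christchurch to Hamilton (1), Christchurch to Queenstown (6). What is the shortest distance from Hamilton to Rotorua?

10

A few of the Hamilton→Rotorua routes:
Hamilton -> Queenstown -> Napier -> Rotorua: 3 + 2 + 6 = 11
Hamilton -> Christchurch -> Rotorua: 1 + 9 = 10
Hamilton -> Auckland -> Napier -> Rotorua: 5 + 2 + 6 = 13
The minimum is 10 km.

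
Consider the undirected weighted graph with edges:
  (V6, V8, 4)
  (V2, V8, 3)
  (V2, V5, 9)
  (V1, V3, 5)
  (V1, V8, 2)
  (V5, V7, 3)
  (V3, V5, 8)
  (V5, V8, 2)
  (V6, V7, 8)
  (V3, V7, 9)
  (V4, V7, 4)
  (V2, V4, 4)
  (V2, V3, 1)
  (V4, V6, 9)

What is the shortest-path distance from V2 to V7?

8

Checking several routes:
V2 - V5 - V7: 9 + 3 = 12
V2 - V3 - V7: 1 + 9 = 10
V2 - V4 - V7: 4 + 4 = 8
V2 - V3 - V5 - V7: 1 + 8 + 3 = 12
V2 - V8 - V5 - V7: 3 + 2 + 3 = 8
Best route has total 8.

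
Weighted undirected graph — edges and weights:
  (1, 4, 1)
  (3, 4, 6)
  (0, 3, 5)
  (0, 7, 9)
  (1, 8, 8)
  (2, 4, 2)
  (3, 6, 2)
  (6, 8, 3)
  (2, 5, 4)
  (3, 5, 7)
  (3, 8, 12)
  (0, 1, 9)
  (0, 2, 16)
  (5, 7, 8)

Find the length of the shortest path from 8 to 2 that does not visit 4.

Comparing a few candidate routes:
8→1→0→3→5→2: 8 + 9 + 5 + 7 + 4 = 33
8→6→3→0→7→5→2: 3 + 2 + 5 + 9 + 8 + 4 = 31
8→6→3→0→2: 3 + 2 + 5 + 16 = 26
8→3→5→2: 12 + 7 + 4 = 23
8→6→3→5→2: 3 + 2 + 7 + 4 = 16
Best route has total 16.

16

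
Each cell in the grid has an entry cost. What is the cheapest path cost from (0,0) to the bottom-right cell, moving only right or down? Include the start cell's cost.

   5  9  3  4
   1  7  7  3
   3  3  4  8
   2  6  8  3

Take [0,0]→[1,0]→[2,0]→[2,1]→[2,2]→[2,3]→[3,3] for a total of 5 + 1 + 3 + 3 + 4 + 8 + 3 = 27.
(Top row then right column would cost 35.)

27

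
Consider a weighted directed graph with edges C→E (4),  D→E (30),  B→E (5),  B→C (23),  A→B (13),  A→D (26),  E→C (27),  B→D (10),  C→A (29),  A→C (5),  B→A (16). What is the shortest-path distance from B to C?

Routes from B to C:
B→A→D→E→C: 16 + 26 + 30 + 27 = 99
B→C: 23
B→D→E→C: 10 + 30 + 27 = 67
B→A→C: 16 + 5 = 21
B→E→C: 5 + 27 = 32
Best route has total 21.

21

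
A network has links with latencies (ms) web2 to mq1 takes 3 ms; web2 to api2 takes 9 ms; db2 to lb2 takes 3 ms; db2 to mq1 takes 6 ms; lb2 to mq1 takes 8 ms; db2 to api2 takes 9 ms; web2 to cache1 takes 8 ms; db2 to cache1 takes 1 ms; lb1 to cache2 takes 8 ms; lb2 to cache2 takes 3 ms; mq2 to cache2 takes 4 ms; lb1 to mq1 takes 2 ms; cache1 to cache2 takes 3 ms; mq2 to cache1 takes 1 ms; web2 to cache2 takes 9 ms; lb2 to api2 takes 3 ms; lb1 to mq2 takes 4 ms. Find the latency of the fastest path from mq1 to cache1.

7

Comparing a few candidate routes:
mq1-lb1-mq2-cache1: 2 + 4 + 1 = 7
mq1-db2-cache1: 6 + 1 = 7
mq1-lb2-db2-cache1: 8 + 3 + 1 = 12
mq1-web2-cache1: 3 + 8 = 11
mq1-lb1-cache2-cache1: 2 + 8 + 3 = 13
mq1-lb1-mq2-cache2-cache1: 2 + 4 + 4 + 3 = 13
Best route has total 7 ms.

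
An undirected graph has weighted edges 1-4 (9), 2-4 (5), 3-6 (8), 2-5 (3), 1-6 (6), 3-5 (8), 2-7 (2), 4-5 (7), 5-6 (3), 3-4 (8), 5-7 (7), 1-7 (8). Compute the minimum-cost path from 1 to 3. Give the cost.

A few of the 1→3 routes:
1-6-5-3: 6 + 3 + 8 = 17
1-6-3: 6 + 8 = 14
1-4-3: 9 + 8 = 17
Best route has total 14.

14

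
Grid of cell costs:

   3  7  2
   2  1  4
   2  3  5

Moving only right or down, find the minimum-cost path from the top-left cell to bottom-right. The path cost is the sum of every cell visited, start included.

14

One optimal route is (0,0) -> (1,0) -> (1,1) -> (2,1) -> (2,2).
Its cost is 3 + 2 + 1 + 3 + 5 = 14.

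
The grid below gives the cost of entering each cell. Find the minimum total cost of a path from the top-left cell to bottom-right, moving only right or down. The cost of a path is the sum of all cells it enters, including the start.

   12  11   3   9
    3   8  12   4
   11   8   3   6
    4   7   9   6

46

Best path: (0,0) -> (1,0) -> (1,1) -> (2,1) -> (2,2) -> (2,3) -> (3,3)
Cost: 12 + 3 + 8 + 8 + 3 + 6 + 6 = 46
For comparison, the top-then-right route costs 51.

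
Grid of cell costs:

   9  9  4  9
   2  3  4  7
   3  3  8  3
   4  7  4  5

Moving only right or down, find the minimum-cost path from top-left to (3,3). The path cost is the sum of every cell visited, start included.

33

Path (0,0) → (1,0) → (1,1) → (1,2) → (1,3) → (2,3) → (3,3): 9 + 2 + 3 + 4 + 7 + 3 + 5 = 33.
For comparison, the top-then-right route costs 46.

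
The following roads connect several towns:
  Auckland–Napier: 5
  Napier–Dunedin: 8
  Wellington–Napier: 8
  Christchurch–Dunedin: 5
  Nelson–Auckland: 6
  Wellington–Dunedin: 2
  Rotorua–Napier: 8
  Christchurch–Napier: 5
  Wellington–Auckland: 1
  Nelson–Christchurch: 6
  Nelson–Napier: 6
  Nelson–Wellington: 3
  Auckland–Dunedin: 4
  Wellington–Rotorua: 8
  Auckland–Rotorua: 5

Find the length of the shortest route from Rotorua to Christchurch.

13

Checking several routes:
Rotorua-Napier-Christchurch: 8 + 5 = 13
Rotorua-Auckland-Wellington-Dunedin-Christchurch: 5 + 1 + 2 + 5 = 13
Rotorua-Auckland-Dunedin-Christchurch: 5 + 4 + 5 = 14
Rotorua-Auckland-Napier-Christchurch: 5 + 5 + 5 = 15
Rotorua-Auckland-Wellington-Nelson-Christchurch: 5 + 1 + 3 + 6 = 15
The minimum is 13.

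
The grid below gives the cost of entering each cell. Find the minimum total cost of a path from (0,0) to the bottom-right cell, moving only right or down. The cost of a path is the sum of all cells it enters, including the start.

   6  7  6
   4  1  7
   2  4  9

24

One optimal route is r0c0 → r1c0 → r1c1 → r2c1 → r2c2.
Its cost is 6 + 4 + 1 + 4 + 9 = 24.
(Top row then right column would cost 35.)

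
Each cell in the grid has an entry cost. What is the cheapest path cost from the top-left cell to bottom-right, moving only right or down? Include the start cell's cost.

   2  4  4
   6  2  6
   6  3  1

12

Take [0,0] -> [0,1] -> [1,1] -> [2,1] -> [2,2] for a total of 2 + 4 + 2 + 3 + 1 = 12.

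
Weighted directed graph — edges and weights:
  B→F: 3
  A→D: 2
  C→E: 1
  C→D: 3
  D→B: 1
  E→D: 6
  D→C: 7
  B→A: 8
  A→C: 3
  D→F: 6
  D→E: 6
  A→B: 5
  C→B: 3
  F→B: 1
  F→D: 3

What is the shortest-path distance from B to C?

Routes from B to C:
B-F-D-C: 3 + 3 + 7 = 13
B-A-D-C: 8 + 2 + 7 = 17
B-A-C: 8 + 3 = 11
Best route has total 11.

11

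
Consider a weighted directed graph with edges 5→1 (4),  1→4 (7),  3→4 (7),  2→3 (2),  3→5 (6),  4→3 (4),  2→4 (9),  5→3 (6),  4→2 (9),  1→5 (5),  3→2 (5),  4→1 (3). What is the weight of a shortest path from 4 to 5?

Candidate routes:
4→2→3→5: 9 + 2 + 6 = 17
4→3→5: 4 + 6 = 10
4→1→5: 3 + 5 = 8
Shortest: 8.

8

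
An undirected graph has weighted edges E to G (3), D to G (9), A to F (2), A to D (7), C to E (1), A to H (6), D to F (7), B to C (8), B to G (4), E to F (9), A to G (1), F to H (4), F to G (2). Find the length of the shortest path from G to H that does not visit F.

7

Routes from G to H avoiding F:
G→A→H: 1 + 6 = 7
G→D→A→H: 9 + 7 + 6 = 22
Best route has total 7.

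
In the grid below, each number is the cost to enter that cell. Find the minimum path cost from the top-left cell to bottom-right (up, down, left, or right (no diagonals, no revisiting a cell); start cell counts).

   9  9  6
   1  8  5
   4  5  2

21

Path (0,0)→(1,0)→(2,0)→(2,1)→(2,2): 9 + 1 + 4 + 5 + 2 = 21.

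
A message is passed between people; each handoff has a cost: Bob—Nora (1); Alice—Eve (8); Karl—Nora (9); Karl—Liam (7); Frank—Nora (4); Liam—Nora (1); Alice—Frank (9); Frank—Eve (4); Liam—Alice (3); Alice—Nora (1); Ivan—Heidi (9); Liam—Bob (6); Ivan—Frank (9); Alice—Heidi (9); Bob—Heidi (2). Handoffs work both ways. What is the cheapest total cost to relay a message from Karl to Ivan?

20

Some routes from Karl to Ivan:
Karl-Nora-Frank-Ivan: 9 + 4 + 9 = 22
Karl-Nora-Bob-Heidi-Ivan: 9 + 1 + 2 + 9 = 21
Karl-Liam-Nora-Bob-Heidi-Ivan: 7 + 1 + 1 + 2 + 9 = 20
Karl-Liam-Nora-Frank-Ivan: 7 + 1 + 4 + 9 = 21
Best route has total 20.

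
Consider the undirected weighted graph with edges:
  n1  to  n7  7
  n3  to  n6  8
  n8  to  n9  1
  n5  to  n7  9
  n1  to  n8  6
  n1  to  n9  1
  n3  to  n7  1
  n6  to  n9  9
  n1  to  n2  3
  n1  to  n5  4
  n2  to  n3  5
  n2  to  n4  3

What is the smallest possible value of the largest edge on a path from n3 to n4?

5

Paths from n3 to n4:
n3 -> n6 -> n9 -> n8 -> n1 -> n2 -> n4: max(8, 9, 1, 6, 3, 3) = 9
n3 -> n7 -> n1 -> n2 -> n4: max(1, 7, 3, 3) = 7
n3 -> n7 -> n5 -> n1 -> n2 -> n4: max(1, 9, 4, 3, 3) = 9
n3 -> n6 -> n9 -> n1 -> n2 -> n4: max(8, 9, 1, 3, 3) = 9
n3 -> n2 -> n4: max(5, 3) = 5
Best route has worst link 5.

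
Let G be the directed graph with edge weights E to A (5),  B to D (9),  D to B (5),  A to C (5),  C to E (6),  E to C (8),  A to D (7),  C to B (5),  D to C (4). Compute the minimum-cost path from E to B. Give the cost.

Paths from E to B:
E-A-D-C-B: 5 + 7 + 4 + 5 = 21
E-A-C-B: 5 + 5 + 5 = 15
E-A-D-B: 5 + 7 + 5 = 17
E-C-B: 8 + 5 = 13
The minimum is 13.

13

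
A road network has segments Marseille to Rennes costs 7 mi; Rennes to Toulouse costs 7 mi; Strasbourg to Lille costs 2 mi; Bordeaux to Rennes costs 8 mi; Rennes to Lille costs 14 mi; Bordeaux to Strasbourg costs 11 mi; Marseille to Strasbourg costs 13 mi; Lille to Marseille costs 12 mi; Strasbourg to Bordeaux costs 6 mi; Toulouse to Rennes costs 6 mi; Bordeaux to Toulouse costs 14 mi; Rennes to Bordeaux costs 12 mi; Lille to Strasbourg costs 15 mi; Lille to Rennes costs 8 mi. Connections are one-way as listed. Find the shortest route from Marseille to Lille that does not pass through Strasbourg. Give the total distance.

21

Paths from Marseille to Lille avoiding Strasbourg:
Marseille -> Rennes -> Lille: 7 + 14 = 21
The minimum is 21 mi.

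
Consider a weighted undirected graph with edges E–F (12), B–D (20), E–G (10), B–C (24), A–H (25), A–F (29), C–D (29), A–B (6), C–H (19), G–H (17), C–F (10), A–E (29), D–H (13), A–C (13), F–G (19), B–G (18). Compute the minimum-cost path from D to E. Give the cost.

40

A few of the D→E routes:
D → C → F → E: 29 + 10 + 12 = 51
D → H → G → E: 13 + 17 + 10 = 40
D → B → G → E: 20 + 18 + 10 = 48
Shortest: 40.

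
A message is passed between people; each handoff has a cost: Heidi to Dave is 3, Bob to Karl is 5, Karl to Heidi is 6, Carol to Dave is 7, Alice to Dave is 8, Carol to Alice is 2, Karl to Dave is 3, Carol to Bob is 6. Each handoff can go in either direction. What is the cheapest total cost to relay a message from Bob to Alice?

Candidate routes:
Bob → Karl → Dave → Carol → Alice: 5 + 3 + 7 + 2 = 17
Bob → Carol → Dave → Alice: 6 + 7 + 8 = 21
Bob → Karl → Heidi → Dave → Alice: 5 + 6 + 3 + 8 = 22
Bob → Karl → Heidi → Dave → Carol → Alice: 5 + 6 + 3 + 7 + 2 = 23
Bob → Carol → Alice: 6 + 2 = 8
Bob → Karl → Dave → Alice: 5 + 3 + 8 = 16
The minimum is 8.

8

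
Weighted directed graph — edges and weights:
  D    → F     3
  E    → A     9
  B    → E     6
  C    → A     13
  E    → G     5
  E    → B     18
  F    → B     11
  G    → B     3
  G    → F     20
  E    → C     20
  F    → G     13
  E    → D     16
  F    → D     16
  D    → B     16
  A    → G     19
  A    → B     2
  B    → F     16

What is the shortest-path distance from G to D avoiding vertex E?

35

Paths from G to D avoiding E:
G→B→F→D: 3 + 16 + 16 = 35
G→F→D: 20 + 16 = 36
Best route has total 35.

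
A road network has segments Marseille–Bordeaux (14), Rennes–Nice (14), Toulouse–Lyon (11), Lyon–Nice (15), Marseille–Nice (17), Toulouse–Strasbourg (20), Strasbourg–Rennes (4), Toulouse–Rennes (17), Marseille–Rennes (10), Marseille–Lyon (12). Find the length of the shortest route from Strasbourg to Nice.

A few of the Strasbourg→Nice routes:
Strasbourg-Rennes-Marseille-Lyon-Nice: 4 + 10 + 12 + 15 = 41
Strasbourg-Toulouse-Lyon-Nice: 20 + 11 + 15 = 46
Strasbourg-Rennes-Toulouse-Lyon-Nice: 4 + 17 + 11 + 15 = 47
Strasbourg-Rennes-Marseille-Nice: 4 + 10 + 17 = 31
Strasbourg-Rennes-Nice: 4 + 14 = 18
Best route has total 18 mi.

18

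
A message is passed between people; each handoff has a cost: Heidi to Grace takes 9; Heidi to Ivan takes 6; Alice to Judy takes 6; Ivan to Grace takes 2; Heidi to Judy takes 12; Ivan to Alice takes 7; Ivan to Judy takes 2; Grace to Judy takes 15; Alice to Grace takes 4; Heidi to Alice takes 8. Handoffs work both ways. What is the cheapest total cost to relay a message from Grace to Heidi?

8

Comparing a few candidate routes:
Grace - Alice - Heidi: 4 + 8 = 12
Grace - Heidi: 9
Grace - Alice - Ivan - Heidi: 4 + 7 + 6 = 17
Grace - Ivan - Judy - Heidi: 2 + 2 + 12 = 16
Grace - Ivan - Heidi: 2 + 6 = 8
Shortest: 8.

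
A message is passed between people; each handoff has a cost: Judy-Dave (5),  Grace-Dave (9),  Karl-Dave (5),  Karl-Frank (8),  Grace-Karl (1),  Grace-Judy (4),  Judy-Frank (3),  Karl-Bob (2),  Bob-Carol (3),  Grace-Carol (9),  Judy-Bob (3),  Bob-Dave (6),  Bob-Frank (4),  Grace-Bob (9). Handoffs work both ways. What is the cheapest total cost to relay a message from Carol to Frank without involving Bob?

Comparing a few candidate routes:
Carol → Grace → Judy → Frank: 9 + 4 + 3 = 16
Carol → Grace → Judy → Dave → Karl → Frank: 9 + 4 + 5 + 5 + 8 = 31
Carol → Grace → Karl → Frank: 9 + 1 + 8 = 18
Carol → Grace → Karl → Dave → Judy → Frank: 9 + 1 + 5 + 5 + 3 = 23
Carol → Grace → Dave → Judy → Frank: 9 + 9 + 5 + 3 = 26
The minimum is 16.

16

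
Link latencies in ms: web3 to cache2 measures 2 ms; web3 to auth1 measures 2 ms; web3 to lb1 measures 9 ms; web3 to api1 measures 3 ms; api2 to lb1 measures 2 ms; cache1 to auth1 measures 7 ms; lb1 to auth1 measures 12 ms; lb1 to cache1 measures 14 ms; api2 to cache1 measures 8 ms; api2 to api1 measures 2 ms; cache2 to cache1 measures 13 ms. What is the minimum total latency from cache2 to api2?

Checking several routes:
cache2 -> web3 -> auth1 -> lb1 -> api2: 2 + 2 + 12 + 2 = 18
cache2 -> web3 -> lb1 -> api2: 2 + 9 + 2 = 13
cache2 -> web3 -> api1 -> api2: 2 + 3 + 2 = 7
Shortest: 7 ms.

7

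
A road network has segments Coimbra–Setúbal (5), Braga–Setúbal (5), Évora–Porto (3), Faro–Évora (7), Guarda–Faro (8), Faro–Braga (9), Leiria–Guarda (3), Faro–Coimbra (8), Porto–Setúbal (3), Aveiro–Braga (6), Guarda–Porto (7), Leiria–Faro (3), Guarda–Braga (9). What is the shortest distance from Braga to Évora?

11

Comparing a few candidate routes:
Braga-Setúbal-Porto-Évora: 5 + 3 + 3 = 11
Braga-Faro-Évora: 9 + 7 = 16
Braga-Guarda-Porto-Évora: 9 + 7 + 3 = 19
Braga-Guarda-Leiria-Faro-Évora: 9 + 3 + 3 + 7 = 22
Shortest: 11.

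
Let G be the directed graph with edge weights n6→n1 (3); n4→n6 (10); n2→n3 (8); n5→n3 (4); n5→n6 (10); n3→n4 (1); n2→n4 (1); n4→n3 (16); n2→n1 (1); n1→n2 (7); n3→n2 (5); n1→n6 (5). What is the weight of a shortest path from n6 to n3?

18

Candidate routes:
n6-n1-n2-n4-n3: 3 + 7 + 1 + 16 = 27
n6-n1-n2-n3: 3 + 7 + 8 = 18
The minimum is 18.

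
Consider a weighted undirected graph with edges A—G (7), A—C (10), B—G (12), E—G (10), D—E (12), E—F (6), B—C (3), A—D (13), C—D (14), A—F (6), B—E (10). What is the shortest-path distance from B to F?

A few of the B→F routes:
B - E - F: 10 + 6 = 16
B - G - A - F: 12 + 7 + 6 = 25
B - C - A - F: 3 + 10 + 6 = 19
The minimum is 16.

16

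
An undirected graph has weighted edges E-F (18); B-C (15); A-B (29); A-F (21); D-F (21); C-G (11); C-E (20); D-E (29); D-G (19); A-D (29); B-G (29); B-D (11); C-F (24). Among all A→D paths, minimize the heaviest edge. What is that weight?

21

Checking several routes:
A -> F -> C -> B -> D: max(21, 24, 15, 11) = 24
A -> B -> C -> G -> D: max(29, 15, 11, 19) = 29
A -> F -> C -> G -> D: max(21, 24, 11, 19) = 24
A -> F -> E -> C -> B -> D: max(21, 18, 20, 15, 11) = 21
A -> F -> D: max(21, 21) = 21
A -> F -> E -> C -> G -> D: max(21, 18, 20, 11, 19) = 21
Best route has worst link 21.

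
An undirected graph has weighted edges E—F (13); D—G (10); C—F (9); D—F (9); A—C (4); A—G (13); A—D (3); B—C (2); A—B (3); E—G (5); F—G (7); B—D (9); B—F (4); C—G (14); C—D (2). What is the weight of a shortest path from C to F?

6

A few of the C→F routes:
C→A→B→F: 4 + 3 + 4 = 11
C→F: 9
C→B→F: 2 + 4 = 6
C→D→F: 2 + 9 = 11
Shortest: 6.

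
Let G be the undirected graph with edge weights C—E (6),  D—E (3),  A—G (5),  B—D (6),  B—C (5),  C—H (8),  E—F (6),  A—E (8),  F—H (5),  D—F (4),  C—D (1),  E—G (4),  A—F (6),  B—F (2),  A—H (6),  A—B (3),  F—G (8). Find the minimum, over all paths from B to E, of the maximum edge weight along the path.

Comparing a few candidate routes:
B - F - D - E: max(2, 4, 3) = 4
B - C - D - E: max(5, 1, 3) = 5
B - A - G - E: max(3, 5, 4) = 5
Smallest bottleneck: 4.

4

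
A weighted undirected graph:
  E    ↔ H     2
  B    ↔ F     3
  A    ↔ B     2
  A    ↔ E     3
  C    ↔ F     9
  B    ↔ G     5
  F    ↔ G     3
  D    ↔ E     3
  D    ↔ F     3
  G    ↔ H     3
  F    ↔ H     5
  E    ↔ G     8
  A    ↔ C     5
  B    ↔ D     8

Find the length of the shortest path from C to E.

Some routes from C to E:
C → A → E: 5 + 3 = 8
C → A → B → F → D → E: 5 + 2 + 3 + 3 + 3 = 16
C → F → D → E: 9 + 3 + 3 = 15
Best route has total 8.

8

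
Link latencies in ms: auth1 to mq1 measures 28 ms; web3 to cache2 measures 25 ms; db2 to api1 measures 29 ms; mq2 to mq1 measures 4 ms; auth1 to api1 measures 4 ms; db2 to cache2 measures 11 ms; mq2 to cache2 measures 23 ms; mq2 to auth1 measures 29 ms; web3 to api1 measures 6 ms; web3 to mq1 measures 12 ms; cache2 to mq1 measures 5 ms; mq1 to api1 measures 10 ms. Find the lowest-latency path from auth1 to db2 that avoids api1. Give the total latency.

44

Comparing a few candidate routes:
auth1→mq2→mq1→cache2→db2: 29 + 4 + 5 + 11 = 49
auth1→mq1→mq2→cache2→db2: 28 + 4 + 23 + 11 = 66
auth1→mq1→cache2→db2: 28 + 5 + 11 = 44
auth1→mq2→cache2→db2: 29 + 23 + 11 = 63
auth1→mq1→web3→cache2→db2: 28 + 12 + 25 + 11 = 76
Best route has total 44 ms.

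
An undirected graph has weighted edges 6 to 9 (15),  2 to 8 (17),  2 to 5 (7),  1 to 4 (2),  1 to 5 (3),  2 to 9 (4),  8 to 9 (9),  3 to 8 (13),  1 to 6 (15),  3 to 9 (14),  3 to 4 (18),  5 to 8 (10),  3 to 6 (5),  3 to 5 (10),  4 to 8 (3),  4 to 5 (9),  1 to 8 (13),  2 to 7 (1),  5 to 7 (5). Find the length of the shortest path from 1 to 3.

13

Some routes from 1 to 3:
1 - 4 - 8 - 3: 2 + 3 + 13 = 18
1 - 4 - 8 - 5 - 3: 2 + 3 + 10 + 10 = 25
1 - 5 - 3: 3 + 10 = 13
1 - 4 - 5 - 3: 2 + 9 + 10 = 21
1 - 4 - 3: 2 + 18 = 20
1 - 6 - 3: 15 + 5 = 20
The minimum is 13.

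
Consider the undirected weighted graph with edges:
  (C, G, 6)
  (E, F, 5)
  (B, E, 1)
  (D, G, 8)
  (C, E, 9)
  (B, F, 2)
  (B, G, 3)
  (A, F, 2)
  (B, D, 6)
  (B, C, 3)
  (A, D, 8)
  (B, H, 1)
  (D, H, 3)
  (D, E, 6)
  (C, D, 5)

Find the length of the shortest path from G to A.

Checking several routes:
G → B → H → D → A: 3 + 1 + 3 + 8 = 15
G → B → E → F → A: 3 + 1 + 5 + 2 = 11
G → B → F → A: 3 + 2 + 2 = 7
G → C → B → F → A: 6 + 3 + 2 + 2 = 13
Best route has total 7.

7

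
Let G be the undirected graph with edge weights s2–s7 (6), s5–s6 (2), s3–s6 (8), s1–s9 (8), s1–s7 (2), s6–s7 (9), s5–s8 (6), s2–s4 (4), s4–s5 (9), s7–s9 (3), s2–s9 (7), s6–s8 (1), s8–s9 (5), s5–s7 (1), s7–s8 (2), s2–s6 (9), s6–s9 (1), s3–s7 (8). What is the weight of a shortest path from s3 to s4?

A few of the s3→s4 routes:
s3 -> s7 -> s2 -> s4: 8 + 6 + 4 = 18
s3 -> s7 -> s5 -> s4: 8 + 1 + 9 = 18
s3 -> s6 -> s5 -> s4: 8 + 2 + 9 = 19
Shortest: 18.

18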